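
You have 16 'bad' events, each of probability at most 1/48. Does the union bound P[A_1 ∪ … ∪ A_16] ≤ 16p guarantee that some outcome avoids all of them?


Union bound: P[∪_{i=1}^{16} A_i] ≤ Σ_i P[A_i] ≤ 16·p = 16·(1/48) = 1/3.
Numerically: 1/3 ≈ 0.333333.
Is 1/3 < 1? YES.
Since P[∪ A_i] ≤ 1/3 < 1, the complement has P[∩ A_i^c] ≥ 1 − 1/3 = 2/3 > 0, so some outcome avoids every A_i.

16·p = 1/3 ≈ 0.333333; existence CERTIFIED by the union bound.


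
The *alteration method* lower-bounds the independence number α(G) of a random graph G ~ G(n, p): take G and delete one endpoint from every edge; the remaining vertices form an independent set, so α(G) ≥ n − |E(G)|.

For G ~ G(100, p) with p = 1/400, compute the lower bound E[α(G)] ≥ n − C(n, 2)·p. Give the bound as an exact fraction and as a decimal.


E[|E(G)|] = C(100, 2)·p = 4950 · (1/400) = 99/8.
E[α(G)] ≥ n − E[|E(G)|] = 100 − 99/8 = 701/8.
Numerically: ≈ 87.62500.
(This is only a lower bound; the true E[α(G)] may be larger.)

E[α(G)] ≥ 701/8 ≈ 87.62500.


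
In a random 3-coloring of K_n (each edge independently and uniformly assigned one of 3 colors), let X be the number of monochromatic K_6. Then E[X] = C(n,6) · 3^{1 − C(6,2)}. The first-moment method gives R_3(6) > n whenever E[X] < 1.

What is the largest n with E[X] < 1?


We need C(n, 6) · 3^{1 − 15} < 1, i.e. C(n, 6) < 3^{15 − 1} = 4782969.
Check values of n near the boundary:
  n = 39: C(39, 6) = 3262623; 3262623 < 4782969? YES
  n = 40: C(40, 6) = 3838380; 3838380 < 4782969? YES
  n = 41: C(41, 6) = 4496388; 4496388 < 4782969? YES
  n = 42: C(42, 6) = 5245786; 5245786 < 4782969? NO
  n = 43: C(43, 6) = 6096454; 6096454 < 4782969? NO
  n = 44: C(44, 6) = 7059052; 7059052 < 4782969? NO
The largest n with C(n, 6) < 4782969 is n = 41 (where E[X] = 1498796/1594323 ≈ 0.9401). Hence R_3(6) > 41, i.e. R_3(6) ≥ 42.

Largest n = 41; hence R_3(6) > 41.


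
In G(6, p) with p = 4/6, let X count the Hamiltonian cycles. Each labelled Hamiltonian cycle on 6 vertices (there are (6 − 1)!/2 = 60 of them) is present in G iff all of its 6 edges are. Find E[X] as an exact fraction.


K_6 has (6 − 1)!/2 = 60 labelled Hamiltonian cycles.
For each such Hamiltonian cycle H, let X_H = 1 if all 6 edges of H are present in G. Then P[X_H = 1] = p^{6} = (2/3)^{6} = 64/729.
Summing the indicators: E[X] = Σ_H E[X_H] = 60 · p^{6} = 60 · 64/729 = 1280/243.
Numerically: E[X] ≈ 5.27.

E[X] = 60 · (2/3)^{6} = 1280/243 ≈ 5.27.


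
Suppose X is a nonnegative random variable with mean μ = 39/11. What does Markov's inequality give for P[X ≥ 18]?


μ = E[X] = 39/11, a = 18.
Markov: P[X ≥ 18] ≤ μ/a = (39/11)/18 = 13/66.
Numerically: ≈ 0.19697.
(Since a = 18 > μ = 3.54545, the bound 13/66 is < 1 and informative.)

P[X ≥ 18] ≤ 13/66 ≈ 0.19697.


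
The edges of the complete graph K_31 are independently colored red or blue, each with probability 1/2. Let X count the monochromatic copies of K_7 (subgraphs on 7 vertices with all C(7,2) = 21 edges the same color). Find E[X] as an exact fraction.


Let X = Σ_S X_S over the C(31, 7) = 2629575 subsets S of size 7, where X_S = 1 if the K_7 on S is monochromatic.
For a fixed S, the K_7 on S has C(7, 2) = 21 edges. P[all 21 edges red] = (1/2)^21, and likewise for blue, so P[monochromatic] = 2·(1/2)^21 = 2^{1 − 21} = 1/1048576.
By linearity: E[X] = C(31, 7) · 2^{1 − 21} = 2629575 · 1/1048576 = 2629575/1048576.
Numerically: E[X] ≈ 2.5078.

E[X] = C(31,7)·2^(1−C(7,2)) = 2629575/1048576 ≈ 2.5078.


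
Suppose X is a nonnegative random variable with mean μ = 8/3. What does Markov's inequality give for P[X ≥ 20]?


μ = E[X] = 8/3, a = 20.
Markov: P[X ≥ 20] ≤ μ/a = (8/3)/20 = 2/15.
Numerically: ≈ 0.1333.
(Since a = 20 > μ = 2.6667, the bound 2/15 is < 1 and informative.)

P[X ≥ 20] ≤ 2/15 ≈ 0.1333.


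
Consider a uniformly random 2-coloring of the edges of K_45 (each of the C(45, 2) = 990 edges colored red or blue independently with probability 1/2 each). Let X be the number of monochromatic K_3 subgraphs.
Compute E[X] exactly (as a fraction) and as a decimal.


Let X = Σ_S X_S over the C(45, 3) = 14190 subsets S of size 3, where X_S = 1 if the K_3 on S is monochromatic.
For a fixed S, the K_3 on S has C(3, 2) = 3 edges. P[all 3 edges red] = (1/2)^3, and likewise for blue, so P[monochromatic] = 2·(1/2)^3 = 2^{1 − 3} = 1/4.
By linearity: E[X] = C(45, 3) · 2^{1 − 3} = 14190 · 1/4 = 7095/2.
Numerically: E[X] ≈ 3547.500000.

E[X] = C(45,3)·2^(1−C(3,2)) = 7095/2 ≈ 3547.500000.


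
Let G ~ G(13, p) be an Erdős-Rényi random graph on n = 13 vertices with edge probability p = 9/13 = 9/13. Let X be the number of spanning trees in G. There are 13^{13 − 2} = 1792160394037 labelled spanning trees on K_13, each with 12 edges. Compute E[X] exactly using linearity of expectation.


K_13 has 13^{13 − 2} = 1792160394037 labelled spanning trees.
For each such spanning tree H, let X_H = 1 if all 12 edges of H are present in G. Then P[X_H = 1] = p^{12} = (9/13)^{12} = 282429536481/23298085122481.
By linearity of expectation: E[X] = Σ_H E[X_H] = 1792160394037 · p^{12} = 1792160394037 · 282429536481/23298085122481 = 282429536481/13.
Numerically: E[X] ≈ 2.1725e+10.

E[X] = 1792160394037 · (9/13)^{12} = 282429536481/13 ≈ 2.1725e+10.


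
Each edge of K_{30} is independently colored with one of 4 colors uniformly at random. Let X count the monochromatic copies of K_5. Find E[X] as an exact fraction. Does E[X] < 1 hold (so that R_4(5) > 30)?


E[X] = C(30, 5) · 4^{1 − 10} = 142506 · 4^{−9} = 142506/262144.
As a reduced fraction: E[X] = 71253/131072 ≈ 0.543617.
Is E[X] < 1? YES.
Since E[X] < 1, there exists a 4-coloring of K_{30} with no monochromatic K_5; hence R_4(5) > 30.

E[X] = 71253/131072 ≈ 0.543617; E[X] < 1, so R_4(5) > 30.


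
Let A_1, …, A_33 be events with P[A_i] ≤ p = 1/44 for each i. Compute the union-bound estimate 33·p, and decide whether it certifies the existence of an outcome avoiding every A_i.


Union bound: P[∪_{i=1}^{33} A_i] ≤ Σ_i P[A_i] ≤ 33·p = 33·(1/44) = 3/4.
Numerically: 3/4 ≈ 0.750.
Is 3/4 < 1? YES.
Since P[∪ A_i] ≤ 3/4 < 1, the complement has P[∩ A_i^c] ≥ 1 − 3/4 = 1/4 > 0, so some outcome avoids every A_i.

33·p = 3/4 ≈ 0.750; existence CERTIFIED by the union bound.


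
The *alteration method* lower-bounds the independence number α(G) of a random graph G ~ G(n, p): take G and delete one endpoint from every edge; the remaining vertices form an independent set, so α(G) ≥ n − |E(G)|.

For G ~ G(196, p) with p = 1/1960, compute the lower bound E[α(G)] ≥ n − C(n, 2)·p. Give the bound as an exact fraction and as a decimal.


E[|E(G)|] = C(196, 2)·p = 19110 · (1/1960) = 39/4.
E[α(G)] ≥ n − E[|E(G)|] = 196 − 39/4 = 745/4.
Numerically: ≈ 186.2500.
(This is only a lower bound; the true E[α(G)] may be larger.)

E[α(G)] ≥ 745/4 ≈ 186.2500.


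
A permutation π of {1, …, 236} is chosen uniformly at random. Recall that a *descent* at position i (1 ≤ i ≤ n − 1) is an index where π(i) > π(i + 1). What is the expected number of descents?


Write X = Σ X_I over i = 1, …, 235, with X_I the indicator of one descent.
There are 235 indicators.
For each fixed i, the pair (π(i), π(i+1)) is a uniformly random ordered pair of distinct values from {1, …, 236}; by symmetry P[π(i) > π(i+1)] = 1/2.
By linearity: E[X] = 235 · (1/2) = (236 − 1) · (1/2) = 235/2 ≈ 117.5000.

E[X] = 235/2 = 117.5000.


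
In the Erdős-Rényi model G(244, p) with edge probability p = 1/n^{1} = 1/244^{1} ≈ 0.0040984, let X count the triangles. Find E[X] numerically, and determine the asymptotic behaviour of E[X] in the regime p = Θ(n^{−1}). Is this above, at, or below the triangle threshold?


Number of potential triangles: C(244, 3) = 2391444.
Each occurs with probability p³ ≈ (0.0040984)³ ≈ 6.8838361e-08.
By linearity: E[X] = C(244, 3)·p³ ≈ 2391444 · 6.8838361e-08 ≈ 0.16462.
Here α = 1, so p = 1/n is exactly at the triangle threshold p ~ 1/n. Asymptotically E[X] → c³/6 = 1³/6 = 1/6 ≈ 0.16667, a bounded constant. In this regime the triangle count is asymptotically Poisson(c³/6).

E[X] ≈ 0.16462; in regime p = Θ(1/n^{1}) E[X] stays bounded (at the triangle threshold p ~ 1/n).


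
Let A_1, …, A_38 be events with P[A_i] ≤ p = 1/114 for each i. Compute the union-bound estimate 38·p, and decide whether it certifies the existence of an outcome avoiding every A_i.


Union bound: P[∪_{i=1}^{38} A_i] ≤ Σ_i P[A_i] ≤ 38·p = 38·(1/114) = 1/3.
Numerically: 1/3 ≈ 0.333.
Is 1/3 < 1? YES.
Since P[∪ A_i] ≤ 1/3 < 1, the complement has P[∩ A_i^c] ≥ 1 − 1/3 = 2/3 > 0, so some outcome avoids every A_i.

38·p = 1/3 ≈ 0.333; existence CERTIFIED by the union bound.


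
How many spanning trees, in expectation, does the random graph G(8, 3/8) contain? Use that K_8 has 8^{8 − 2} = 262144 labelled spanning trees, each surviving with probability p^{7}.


K_8 has 8^{8 − 2} = 262144 labelled spanning trees.
For each such spanning tree H, let X_H = 1 if all 7 edges of H are present in G. Then P[X_H = 1] = p^{7} = (3/8)^{7} = 2187/2097152.
By linearity: E[X] = Σ_H E[X_H] = 262144 · p^{7} = 262144 · 2187/2097152 = 2187/8.
Numerically: E[X] ≈ 273.4.

E[X] = 262144 · (3/8)^{7} = 2187/8 ≈ 273.4.


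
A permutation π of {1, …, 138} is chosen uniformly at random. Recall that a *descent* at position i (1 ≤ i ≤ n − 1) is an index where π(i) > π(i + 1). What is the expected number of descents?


Write X = Σ X_I over i = 1, …, 137, with X_I the indicator of one descent.
There are 137 indicators.
For each fixed i, the pair (π(i), π(i+1)) is a uniformly random ordered pair of distinct values from {1, …, 138}; by symmetry P[π(i) > π(i+1)] = 1/2.
By linearity: E[X] = 137 · (1/2) = (138 − 1) · (1/2) = 137/2 ≈ 68.5000.

E[X] = 137/2 = 68.5000.


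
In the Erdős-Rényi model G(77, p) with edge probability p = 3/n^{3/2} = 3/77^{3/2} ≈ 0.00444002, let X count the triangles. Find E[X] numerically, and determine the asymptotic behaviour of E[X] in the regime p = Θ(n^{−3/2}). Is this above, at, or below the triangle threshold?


Number of potential triangles: C(77, 3) = 73150.
Each occurs with probability p³ ≈ (0.00444002)³ ≈ 8.75297123e-08.
By linearity: E[X] = C(77, 3)·p³ ≈ 73150 · 8.75297123e-08 ≈ 0.006403.
Since α = 3/2 > 1, p = c/n^{3/2} = o(1/n) is below the triangle threshold p ~ 1/n. Asymptotically E[X] ~ (c³/6)·n^{3(1−α)} = (3³/6)·n^{-1.5} → 0, so by Markov's inequality G has no triangles w.h.p.

E[X] ≈ 0.006403; in regime p = Θ(1/n^{3/2}) E[X] tends to 0 (below the triangle threshold p ~ 1/n).


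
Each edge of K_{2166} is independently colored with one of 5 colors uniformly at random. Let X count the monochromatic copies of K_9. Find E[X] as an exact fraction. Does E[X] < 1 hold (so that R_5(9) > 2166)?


E[X] = C(2166, 9) · 5^{1 − 36} = 2844037944203015677277940 · 5^{−35} = 2844037944203015677277940/2910383045673370361328125.
As a reduced fraction: E[X] = 568807588840603135455588/582076609134674072265625 ≈ 0.977204.
Is E[X] < 1? YES.
Since E[X] < 1, there exists a 5-coloring of K_{2166} with no monochromatic K_9; hence R_5(9) > 2166.

E[X] = 568807588840603135455588/582076609134674072265625 ≈ 0.977204; E[X] < 1, so R_5(9) > 2166.


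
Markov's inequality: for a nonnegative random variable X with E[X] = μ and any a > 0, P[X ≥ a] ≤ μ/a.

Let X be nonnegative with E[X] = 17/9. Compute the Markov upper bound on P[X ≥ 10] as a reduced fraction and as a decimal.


μ = E[X] = 17/9, a = 10.
Markov: P[X ≥ 10] ≤ μ/a = (17/9)/10 = 17/90.
Numerically: ≈ 0.18889.
(Since a = 10 > μ = 1.88889, the bound 17/90 is < 1 and informative.)

P[X ≥ 10] ≤ 17/90 ≈ 0.18889.


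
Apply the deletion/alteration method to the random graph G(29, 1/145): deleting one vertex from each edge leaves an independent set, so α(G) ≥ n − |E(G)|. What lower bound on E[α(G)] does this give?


E[|E(G)|] = C(29, 2)·p = 406 · (1/145) = 14/5.
E[α(G)] ≥ n − E[|E(G)|] = 29 − 14/5 = 131/5.
Numerically: ≈ 26.2000.
(This is only a lower bound; the true E[α(G)] may be larger.)

E[α(G)] ≥ 131/5 ≈ 26.2000.


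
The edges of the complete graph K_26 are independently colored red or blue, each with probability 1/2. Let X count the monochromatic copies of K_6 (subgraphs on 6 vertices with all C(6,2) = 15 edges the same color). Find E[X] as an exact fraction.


Let X = Σ_S X_S over the C(26, 6) = 230230 subsets S of size 6, where X_S = 1 if the K_6 on S is monochromatic.
For a fixed S, the K_6 on S has C(6, 2) = 15 edges. P[all 15 edges red] = (1/2)^15, and likewise for blue, so P[monochromatic] = 2·(1/2)^15 = 2^{1 − 15} = 1/16384.
By linearity: E[X] = C(26, 6) · 2^{1 − 15} = 230230 · 1/16384 = 115115/8192.
Numerically: E[X] ≈ 14.0521.

E[X] = C(26,6)·2^(1−C(6,2)) = 115115/8192 ≈ 14.0521.


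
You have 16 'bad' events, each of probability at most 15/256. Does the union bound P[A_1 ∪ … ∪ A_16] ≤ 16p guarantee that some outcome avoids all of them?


Union bound: P[∪_{i=1}^{16} A_i] ≤ Σ_i P[A_i] ≤ 16·p = 16·(15/256) = 15/16.
Numerically: 15/16 ≈ 0.9375000.
Is 15/16 < 1? YES.
Since P[∪ A_i] ≤ 15/16 < 1, the complement has P[∩ A_i^c] ≥ 1 − 15/16 = 1/16 > 0, so some outcome avoids every A_i.

16·p = 15/16 ≈ 0.9375000; existence CERTIFIED by the union bound.


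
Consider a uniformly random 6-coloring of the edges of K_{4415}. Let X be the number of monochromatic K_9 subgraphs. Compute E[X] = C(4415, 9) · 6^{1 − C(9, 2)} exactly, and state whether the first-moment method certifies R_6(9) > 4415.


E[X] = C(4415, 9) · 6^{1 − 36} = 1742086910069196051229123255 · 6^{−35} = 1742086910069196051229123255/1719070799748422591028658176.
As a reduced fraction: E[X] = 1742086910069196051229123255/1719070799748422591028658176 ≈ 1.0134.
Is E[X] < 1? NO.
Since E[X] ≥ 1, the first-moment bound is inconclusive at n = 4415; it does NOT by itself certify R_6(9) > 4415.

E[X] = 1742086910069196051229123255/1719070799748422591028658176 ≈ 1.0134; E[X] ≥ 1; first-moment method inconclusive here.


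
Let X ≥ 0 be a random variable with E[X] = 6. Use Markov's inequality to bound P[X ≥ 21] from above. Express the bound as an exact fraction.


μ = E[X] = 6, a = 21.
Markov: P[X ≥ 21] ≤ μ/a = (6)/21 = 2/7.
Numerically: ≈ 0.28571.
(Since a = 21 > μ = 6.00000, the bound 2/7 is < 1 and informative.)

P[X ≥ 21] ≤ 2/7 ≈ 0.28571.


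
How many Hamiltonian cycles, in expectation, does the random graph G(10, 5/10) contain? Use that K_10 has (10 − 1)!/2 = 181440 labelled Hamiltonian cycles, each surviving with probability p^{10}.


K_10 has (10 − 1)!/2 = 181440 labelled Hamiltonian cycles.
For each such Hamiltonian cycle H, let X_H = 1 if all 10 edges of H are present in G. Then P[X_H = 1] = p^{10} = (1/2)^{10} = 1/1024.
By linearity: E[X] = Σ_H E[X_H] = 181440 · p^{10} = 181440 · 1/1024 = 2835/16.
Numerically: E[X] ≈ 177.

E[X] = 181440 · (1/2)^{10} = 2835/16 ≈ 177.


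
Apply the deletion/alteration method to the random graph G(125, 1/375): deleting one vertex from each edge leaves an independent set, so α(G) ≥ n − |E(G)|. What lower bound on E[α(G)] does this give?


E[|E(G)|] = C(125, 2)·p = 7750 · (1/375) = 62/3.
E[α(G)] ≥ n − E[|E(G)|] = 125 − 62/3 = 313/3.
Numerically: ≈ 104.3333.
(This is only a lower bound; the true E[α(G)] may be larger.)

E[α(G)] ≥ 313/3 ≈ 104.3333.


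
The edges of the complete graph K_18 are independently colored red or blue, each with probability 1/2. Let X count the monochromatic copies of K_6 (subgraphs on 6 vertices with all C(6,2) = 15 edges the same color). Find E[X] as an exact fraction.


Let X = Σ_S X_S over the C(18, 6) = 18564 subsets S of size 6, where X_S = 1 if the K_6 on S is monochromatic.
For a fixed S, the K_6 on S has C(6, 2) = 15 edges. P[all 15 edges red] = (1/2)^15, and likewise for blue, so P[monochromatic] = 2·(1/2)^15 = 2^{1 − 15} = 1/16384.
Summing: E[X] = C(18, 6) · 2^{1 − 15} = 18564 · 1/16384 = 4641/4096.
Numerically: E[X] ≈ 1.133.

E[X] = C(18,6)·2^(1−C(6,2)) = 4641/4096 ≈ 1.133.


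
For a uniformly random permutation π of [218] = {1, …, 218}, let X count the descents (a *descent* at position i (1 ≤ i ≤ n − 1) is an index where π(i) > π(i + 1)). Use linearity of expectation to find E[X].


Write X = Σ X_I over i = 1, …, 217, with X_I the indicator of one descent.
There are 217 indicators.
For each fixed i, the pair (π(i), π(i+1)) is a uniformly random ordered pair of distinct values from {1, …, 218}; by symmetry P[π(i) > π(i+1)] = 1/2.
By linearity: E[X] = 217 · (1/2) = (218 − 1) · (1/2) = 217/2 ≈ 108.50000.

E[X] = 217/2 = 108.50000.


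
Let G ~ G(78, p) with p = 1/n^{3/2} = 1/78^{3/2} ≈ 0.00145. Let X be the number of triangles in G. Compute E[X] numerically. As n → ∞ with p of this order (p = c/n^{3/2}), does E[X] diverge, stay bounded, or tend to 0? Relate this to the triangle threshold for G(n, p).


Number of potential triangles: C(78, 3) = 76076.
Each occurs with probability p³ ≈ (0.00145)³ ≈ 3.05896e-09.
By linearity: E[X] = C(78, 3)·p³ ≈ 76076 · 3.05896e-09 ≈ 0.000.
Since α = 3/2 > 1, p = c/n^{3/2} = o(1/n) is below the triangle threshold p ~ 1/n. Asymptotically E[X] ~ (c³/6)·n^{3(1−α)} = (1³/6)·n^{-1.5} → 0, so by Markov's inequality G has no triangles w.h.p.

E[X] ≈ 0.000; in regime p = Θ(1/n^{3/2}) E[X] tends to 0 (below the triangle threshold p ~ 1/n).


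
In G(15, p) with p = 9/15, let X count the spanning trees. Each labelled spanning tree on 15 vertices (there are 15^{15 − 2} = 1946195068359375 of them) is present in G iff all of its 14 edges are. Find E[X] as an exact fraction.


K_15 has 15^{15 − 2} = 1946195068359375 labelled spanning trees.
For each such spanning tree H, let X_H = 1 if all 14 edges of H are present in G. Then P[X_H = 1] = p^{14} = (3/5)^{14} = 4782969/6103515625.
By linearity of expectation: E[X] = Σ_H E[X_H] = 1946195068359375 · p^{14} = 1946195068359375 · 4782969/6103515625 = 7625597484987/5.
Numerically: E[X] ≈ 1.53e+12.

E[X] = 1946195068359375 · (3/5)^{14} = 7625597484987/5 ≈ 1.53e+12.


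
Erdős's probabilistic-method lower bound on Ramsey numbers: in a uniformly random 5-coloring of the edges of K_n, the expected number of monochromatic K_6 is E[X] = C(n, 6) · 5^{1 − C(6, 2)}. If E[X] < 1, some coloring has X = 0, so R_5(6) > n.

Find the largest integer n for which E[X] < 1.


We need C(n, 6) · 5^{1 − 15} < 1, i.e. C(n, 6) < 5^{15 − 1} = 6103515625.
Check values of n near the boundary:
  n = 129: C(129, 6) = 5688177600; 5688177600 < 6103515625? YES
  n = 130: C(130, 6) = 5963412000; 5963412000 < 6103515625? YES
  n = 131: C(131, 6) = 6249655776; 6249655776 < 6103515625? NO
The largest n with C(n, 6) < 6103515625 is n = 130 (where E[X] = 47707296/48828125 ≈ 0.977045). Hence R_5(6) > 130, i.e. R_5(6) ≥ 131.

Largest n = 130; hence R_5(6) > 130.


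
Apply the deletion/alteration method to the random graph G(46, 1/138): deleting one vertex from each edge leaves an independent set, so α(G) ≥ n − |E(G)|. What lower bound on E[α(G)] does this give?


E[|E(G)|] = C(46, 2)·p = 1035 · (1/138) = 15/2.
E[α(G)] ≥ n − E[|E(G)|] = 46 − 15/2 = 77/2.
Numerically: ≈ 38.50000.
(This is only a lower bound; the true E[α(G)] may be larger.)

E[α(G)] ≥ 77/2 ≈ 38.50000.


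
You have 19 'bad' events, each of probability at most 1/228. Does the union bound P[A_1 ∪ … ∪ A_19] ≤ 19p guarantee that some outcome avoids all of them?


Union bound: P[∪_{i=1}^{19} A_i] ≤ Σ_i P[A_i] ≤ 19·p = 19·(1/228) = 1/12.
Numerically: 1/12 ≈ 0.083333.
Is 1/12 < 1? YES.
Since P[∪ A_i] ≤ 1/12 < 1, the complement has P[∩ A_i^c] ≥ 1 − 1/12 = 11/12 > 0, so some outcome avoids every A_i.

19·p = 1/12 ≈ 0.083333; existence CERTIFIED by the union bound.


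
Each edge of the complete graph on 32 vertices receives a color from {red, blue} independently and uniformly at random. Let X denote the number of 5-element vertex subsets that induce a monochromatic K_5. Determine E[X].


Let X = Σ_S X_S over the C(32, 5) = 201376 subsets S of size 5, where X_S = 1 if the K_5 on S is monochromatic.
For a fixed S, the K_5 on S has C(5, 2) = 10 edges. P[all 10 edges red] = (1/2)^10, and likewise for blue, so P[monochromatic] = 2·(1/2)^10 = 2^{1 − 10} = 1/512.
Summing: E[X] = C(32, 5) · 2^{1 − 10} = 201376 · 1/512 = 6293/16.
Numerically: E[X] ≈ 393.31250.

E[X] = C(32,5)·2^(1−C(5,2)) = 6293/16 ≈ 393.31250.


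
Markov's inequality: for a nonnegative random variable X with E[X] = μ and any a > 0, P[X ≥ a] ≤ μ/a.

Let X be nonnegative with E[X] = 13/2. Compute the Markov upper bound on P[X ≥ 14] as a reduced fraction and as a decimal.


μ = E[X] = 13/2, a = 14.
Markov: P[X ≥ 14] ≤ μ/a = (13/2)/14 = 13/28.
Numerically: ≈ 0.4643.
(Since a = 14 > μ = 6.5000, the bound 13/28 is < 1 and informative.)

P[X ≥ 14] ≤ 13/28 ≈ 0.4643.


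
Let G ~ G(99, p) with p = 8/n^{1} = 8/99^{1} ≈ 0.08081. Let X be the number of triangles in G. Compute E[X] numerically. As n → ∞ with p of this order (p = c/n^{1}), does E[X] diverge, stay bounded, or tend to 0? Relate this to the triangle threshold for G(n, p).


Number of potential triangles: C(99, 3) = 156849.
Each occurs with probability p³ ≈ (0.08081)³ ≈ 5.276724e-04.
By linearity: E[X] = C(99, 3)·p³ ≈ 156849 · 5.276724e-04 ≈ 82.7649.
Here α = 1, so p = 8/n is exactly at the triangle threshold p ~ 1/n. Asymptotically E[X] → c³/6 = 8³/6 = 256/3 ≈ 85.3333, a bounded constant. In this regime the triangle count is asymptotically Poisson(c³/6).

E[X] ≈ 82.7649; in regime p = Θ(1/n^{1}) E[X] stays bounded (at the triangle threshold p ~ 1/n).


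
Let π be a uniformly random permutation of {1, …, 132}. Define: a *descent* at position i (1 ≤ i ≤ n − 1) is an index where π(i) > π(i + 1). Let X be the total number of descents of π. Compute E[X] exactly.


Write X = Σ X_I over i = 1, …, 131, with X_I the indicator of one descent.
There are 131 indicators.
For each fixed i, the pair (π(i), π(i+1)) is a uniformly random ordered pair of distinct values from {1, …, 132}; by symmetry P[π(i) > π(i+1)] = 1/2.
By linearity: E[X] = 131 · (1/2) = (132 − 1) · (1/2) = 131/2 ≈ 65.500000.

E[X] = 131/2 = 65.500000.


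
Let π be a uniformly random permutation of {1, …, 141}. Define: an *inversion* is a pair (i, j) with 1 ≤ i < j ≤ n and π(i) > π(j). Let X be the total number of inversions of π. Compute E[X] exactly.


Write X = Σ X_I over the C(141, 2) = 9870 pairs i < j, with X_I the indicator of one inversion.
There are 9870 indicators.
For each fixed pair i < j, the values π(i) and π(j) are two distinct elements of {1, …, 141} in uniformly random order; by symmetry P[π(i) > π(j)] = 1/2.
By linearity: E[X] = 9870 · (1/2) = C(141, 2) · (1/2) = 9870/2 = 4935 ≈ 4935.000000.

E[X] = 4935 = 4935.000000.


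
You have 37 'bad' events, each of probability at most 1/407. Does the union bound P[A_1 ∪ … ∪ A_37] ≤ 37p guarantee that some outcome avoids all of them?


Union bound: P[∪_{i=1}^{37} A_i] ≤ Σ_i P[A_i] ≤ 37·p = 37·(1/407) = 1/11.
Numerically: 1/11 ≈ 0.09091.
Is 1/11 < 1? YES.
Since P[∪ A_i] ≤ 1/11 < 1, the complement has P[∩ A_i^c] ≥ 1 − 1/11 = 10/11 > 0, so some outcome avoids every A_i.

37·p = 1/11 ≈ 0.09091; existence CERTIFIED by the union bound.


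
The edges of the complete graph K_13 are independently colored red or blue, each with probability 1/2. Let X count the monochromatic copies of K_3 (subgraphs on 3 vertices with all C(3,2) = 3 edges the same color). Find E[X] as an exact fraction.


Let X = Σ_S X_S over the C(13, 3) = 286 subsets S of size 3, where X_S = 1 if the K_3 on S is monochromatic.
For a fixed S, the K_3 on S has C(3, 2) = 3 edges. P[all 3 edges red] = (1/2)^3, and likewise for blue, so P[monochromatic] = 2·(1/2)^3 = 2^{1 − 3} = 1/4.
By linearity: E[X] = C(13, 3) · 2^{1 − 3} = 286 · 1/4 = 143/2.
Numerically: E[X] ≈ 71.5000.

E[X] = C(13,3)·2^(1−C(3,2)) = 143/2 ≈ 71.5000.


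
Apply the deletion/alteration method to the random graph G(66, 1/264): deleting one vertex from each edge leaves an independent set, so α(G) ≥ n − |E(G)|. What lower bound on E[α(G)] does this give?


E[|E(G)|] = C(66, 2)·p = 2145 · (1/264) = 65/8.
E[α(G)] ≥ n − E[|E(G)|] = 66 − 65/8 = 463/8.
Numerically: ≈ 57.8750.
(This is only a lower bound; the true E[α(G)] may be larger.)

E[α(G)] ≥ 463/8 ≈ 57.8750.


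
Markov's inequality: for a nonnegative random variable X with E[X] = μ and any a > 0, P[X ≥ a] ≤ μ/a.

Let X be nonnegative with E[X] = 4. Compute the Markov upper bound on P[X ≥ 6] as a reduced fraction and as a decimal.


μ = E[X] = 4, a = 6.
Markov: P[X ≥ 6] ≤ μ/a = (4)/6 = 2/3.
Numerically: ≈ 0.667.
(Since a = 6 > μ = 4.000, the bound 2/3 is < 1 and informative.)

P[X ≥ 6] ≤ 2/3 ≈ 0.667.


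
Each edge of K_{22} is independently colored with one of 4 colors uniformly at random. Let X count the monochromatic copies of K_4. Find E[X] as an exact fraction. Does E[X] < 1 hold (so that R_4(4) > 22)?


E[X] = C(22, 4) · 4^{1 − 6} = 7315 · 4^{−5} = 7315/1024.
As a reduced fraction: E[X] = 7315/1024 ≈ 7.14355.
Is E[X] < 1? NO.
Since E[X] ≥ 1, the first-moment bound is inconclusive at n = 22; it does NOT by itself certify R_4(4) > 22.

E[X] = 7315/1024 ≈ 7.14355; E[X] ≥ 1; first-moment method inconclusive here.


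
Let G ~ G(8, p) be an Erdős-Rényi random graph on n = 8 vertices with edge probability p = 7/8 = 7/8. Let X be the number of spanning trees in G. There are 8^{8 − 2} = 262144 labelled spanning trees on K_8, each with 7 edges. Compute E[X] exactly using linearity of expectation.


K_8 has 8^{8 − 2} = 262144 labelled spanning trees.
For each such spanning tree H, let X_H = 1 if all 7 edges of H are present in G. Then P[X_H = 1] = p^{7} = (7/8)^{7} = 823543/2097152.
By linearity of expectation: E[X] = Σ_H E[X_H] = 262144 · p^{7} = 262144 · 823543/2097152 = 823543/8.
Numerically: E[X] ≈ 1.03e+05.

E[X] = 262144 · (7/8)^{7} = 823543/8 ≈ 1.03e+05.


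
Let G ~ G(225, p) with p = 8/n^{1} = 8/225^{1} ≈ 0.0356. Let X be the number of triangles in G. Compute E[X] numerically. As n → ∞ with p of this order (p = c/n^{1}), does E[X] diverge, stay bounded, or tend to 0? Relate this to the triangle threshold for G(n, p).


Number of potential triangles: C(225, 3) = 1873200.
Each occurs with probability p³ ≈ (0.0356)³ ≈ 4.49492e-05.
By linearity: E[X] = C(225, 3)·p³ ≈ 1873200 · 4.49492e-05 ≈ 84.199.
Here α = 1, so p = 8/n is exactly at the triangle threshold p ~ 1/n. Asymptotically E[X] → c³/6 = 8³/6 = 256/3 ≈ 85.333, a bounded constant. In this regime the triangle count is asymptotically Poisson(c³/6).

E[X] ≈ 84.199; in regime p = Θ(1/n^{1}) E[X] stays bounded (at the triangle threshold p ~ 1/n).


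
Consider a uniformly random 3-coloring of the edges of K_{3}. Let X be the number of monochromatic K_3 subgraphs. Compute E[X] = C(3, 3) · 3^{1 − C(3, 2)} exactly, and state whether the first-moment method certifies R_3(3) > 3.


E[X] = C(3, 3) · 3^{1 − 3} = 1 · 3^{−2} = 1/9.
As a reduced fraction: E[X] = 1/9 ≈ 0.11111.
Is E[X] < 1? YES.
Since E[X] < 1, there exists a 3-coloring of K_{3} with no monochromatic K_3; hence R_3(3) > 3.

E[X] = 1/9 ≈ 0.11111; E[X] < 1, so R_3(3) > 3.


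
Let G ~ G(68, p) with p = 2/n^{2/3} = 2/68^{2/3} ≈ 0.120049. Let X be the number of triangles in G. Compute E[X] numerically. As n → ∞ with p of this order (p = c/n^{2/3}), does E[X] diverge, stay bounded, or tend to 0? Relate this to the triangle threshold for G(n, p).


Number of potential triangles: C(68, 3) = 50116.
Each occurs with probability p³ ≈ (0.120049)³ ≈ 1.73010381e-03.
By linearity: E[X] = C(68, 3)·p³ ≈ 50116 · 1.73010381e-03 ≈ 86.705882.
Since α = 2/3 < 1, p = c/n^{2/3} ≫ 1/n is above the triangle threshold p ~ 1/n. Asymptotically E[X] ~ (c³/6)·n^{3(1−α)} = (2³/6)·n^{1} → ∞; triangles are abundant w.h.p.

E[X] ≈ 86.705882; in regime p = Θ(1/n^{2/3}) E[X] diverges (above the triangle threshold p ~ 1/n).


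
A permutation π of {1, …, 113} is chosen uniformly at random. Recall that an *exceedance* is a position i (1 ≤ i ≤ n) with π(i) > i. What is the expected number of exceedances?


Write X = Σ_{i=1}^{113} X_i, where X_i = 1_{π(i) > i}.
For each fixed i, π(i) is uniform over {1, …, 113} (marginal of a uniform permutation), so P[π(i) > i] = (n − i)/n. Summing: Σ_{i=1}^{113} (n − i)/n = (0 + 1 + … + 112)/113 = 113(113 − 1)/(2·113) = (113 − 1)/2.
Hence E[X] = Σ_{i=1}^{113} (113 − i)/113 = 56 ≈ 56.000.

E[X] = 56 = 56.000.


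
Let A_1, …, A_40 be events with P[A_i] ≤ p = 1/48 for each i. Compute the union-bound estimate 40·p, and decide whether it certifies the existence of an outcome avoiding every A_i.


Union bound: P[∪_{i=1}^{40} A_i] ≤ Σ_i P[A_i] ≤ 40·p = 40·(1/48) = 5/6.
Numerically: 5/6 ≈ 0.8333333.
Is 5/6 < 1? YES.
Since P[∪ A_i] ≤ 5/6 < 1, the complement has P[∩ A_i^c] ≥ 1 − 5/6 = 1/6 > 0, so some outcome avoids every A_i.

40·p = 5/6 ≈ 0.8333333; existence CERTIFIED by the union bound.


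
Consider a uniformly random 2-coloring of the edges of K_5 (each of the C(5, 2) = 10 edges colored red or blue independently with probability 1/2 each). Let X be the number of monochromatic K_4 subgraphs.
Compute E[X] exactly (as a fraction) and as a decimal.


Let X = Σ_S X_S over the C(5, 4) = 5 subsets S of size 4, where X_S = 1 if the K_4 on S is monochromatic.
For a fixed S, the K_4 on S has C(4, 2) = 6 edges. P[all 6 edges red] = (1/2)^6, and likewise for blue, so P[monochromatic] = 2·(1/2)^6 = 2^{1 − 6} = 1/32.
Summing: E[X] = C(5, 4) · 2^{1 − 6} = 5 · 1/32 = 5/32.
Numerically: E[X] ≈ 0.156.

E[X] = C(5,4)·2^(1−C(4,2)) = 5/32 ≈ 0.156.


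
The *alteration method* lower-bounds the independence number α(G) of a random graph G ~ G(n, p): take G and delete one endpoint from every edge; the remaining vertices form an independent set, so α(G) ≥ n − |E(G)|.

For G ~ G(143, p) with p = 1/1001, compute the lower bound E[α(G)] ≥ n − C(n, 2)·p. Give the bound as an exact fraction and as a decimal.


E[|E(G)|] = C(143, 2)·p = 10153 · (1/1001) = 71/7.
E[α(G)] ≥ n − E[|E(G)|] = 143 − 71/7 = 930/7.
Numerically: ≈ 132.857143.
(This is only a lower bound; the true E[α(G)] may be larger.)

E[α(G)] ≥ 930/7 ≈ 132.857143.


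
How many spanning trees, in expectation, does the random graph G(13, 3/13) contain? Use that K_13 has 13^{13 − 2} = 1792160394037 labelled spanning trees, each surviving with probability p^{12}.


K_13 has 13^{13 − 2} = 1792160394037 labelled spanning trees.
For each such spanning tree H, let X_H = 1 if all 12 edges of H are present in G. Then P[X_H = 1] = p^{12} = (3/13)^{12} = 531441/23298085122481.
By linearity: E[X] = Σ_H E[X_H] = 1792160394037 · p^{12} = 1792160394037 · 531441/23298085122481 = 531441/13.
Numerically: E[X] ≈ 40880.

E[X] = 1792160394037 · (3/13)^{12} = 531441/13 ≈ 40880.


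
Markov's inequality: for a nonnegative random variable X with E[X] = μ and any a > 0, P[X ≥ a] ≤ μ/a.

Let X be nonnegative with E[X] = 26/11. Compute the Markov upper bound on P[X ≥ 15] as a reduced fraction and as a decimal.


μ = E[X] = 26/11, a = 15.
Markov: P[X ≥ 15] ≤ μ/a = (26/11)/15 = 26/165.
Numerically: ≈ 0.1576.
(Since a = 15 > μ = 2.3636, the bound 26/165 is < 1 and informative.)

P[X ≥ 15] ≤ 26/165 ≈ 0.1576.


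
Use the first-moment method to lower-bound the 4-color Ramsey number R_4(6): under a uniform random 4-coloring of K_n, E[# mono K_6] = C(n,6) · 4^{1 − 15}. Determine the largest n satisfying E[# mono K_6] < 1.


We need C(n, 6) · 4^{1 − 15} < 1, i.e. C(n, 6) < 4^{15 − 1} = 268435456.
Check values of n near the boundary:
  n = 73: C(73, 6) = 170230452; 170230452 < 268435456? YES
  n = 74: C(74, 6) = 185250786; 185250786 < 268435456? YES
  n = 75: C(75, 6) = 201359550; 201359550 < 268435456? YES
  n = 76: C(76, 6) = 218618940; 218618940 < 268435456? YES
  n = 77: C(77, 6) = 237093780; 237093780 < 268435456? YES
  n = 78: C(78, 6) = 256851595; 256851595 < 268435456? YES
  n = 79: C(79, 6) = 277962685; 277962685 < 268435456? NO
  n = 80: C(80, 6) = 300500200; 300500200 < 268435456? NO
The largest n with C(n, 6) < 268435456 is n = 78 (where E[X] = 256851595/268435456 ≈ 0.9568468). Hence R_4(6) > 78, i.e. R_4(6) ≥ 79.

Largest n = 78; hence R_4(6) > 78.


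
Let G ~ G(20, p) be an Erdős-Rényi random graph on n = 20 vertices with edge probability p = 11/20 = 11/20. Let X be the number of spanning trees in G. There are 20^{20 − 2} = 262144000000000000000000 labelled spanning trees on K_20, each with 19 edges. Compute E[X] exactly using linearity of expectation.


K_20 has 20^{20 − 2} = 262144000000000000000000 labelled spanning trees.
For each such spanning tree H, let X_H = 1 if all 19 edges of H are present in G. Then P[X_H = 1] = p^{19} = (11/20)^{19} = 61159090448414546291/5242880000000000000000000.
Summing the indicators: E[X] = Σ_H E[X_H] = 262144000000000000000000 · p^{19} = 262144000000000000000000 · 61159090448414546291/5242880000000000000000000 = 61159090448414546291/20.
Numerically: E[X] ≈ 3.058e+18.

E[X] = 262144000000000000000000 · (11/20)^{19} = 61159090448414546291/20 ≈ 3.058e+18.


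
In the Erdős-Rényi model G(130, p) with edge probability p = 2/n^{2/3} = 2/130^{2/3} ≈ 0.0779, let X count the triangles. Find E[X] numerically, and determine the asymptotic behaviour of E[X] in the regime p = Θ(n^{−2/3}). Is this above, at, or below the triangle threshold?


Number of potential triangles: C(130, 3) = 357760.
Each occurs with probability p³ ≈ (0.0779)³ ≈ 4.73373e-04.
By linearity: E[X] = C(130, 3)·p³ ≈ 357760 · 4.73373e-04 ≈ 169.354.
Since α = 2/3 < 1, p = c/n^{2/3} ≫ 1/n is above the triangle threshold p ~ 1/n. Asymptotically E[X] ~ (c³/6)·n^{3(1−α)} = (2³/6)·n^{1} → ∞; triangles are abundant w.h.p.

E[X] ≈ 169.354; in regime p = Θ(1/n^{2/3}) E[X] diverges (above the triangle threshold p ~ 1/n).


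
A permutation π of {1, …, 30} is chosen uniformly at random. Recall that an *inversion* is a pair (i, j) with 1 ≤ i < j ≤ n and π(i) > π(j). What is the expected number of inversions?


Write X = Σ X_I over the C(30, 2) = 435 pairs i < j, with X_I the indicator of one inversion.
There are 435 indicators.
For each fixed pair i < j, the values π(i) and π(j) are two distinct elements of {1, …, 30} in uniformly random order; by symmetry P[π(i) > π(j)] = 1/2.
By linearity: E[X] = 435 · (1/2) = C(30, 2) · (1/2) = 435/2 = 435/2 ≈ 217.500.

E[X] = 435/2 = 217.500.


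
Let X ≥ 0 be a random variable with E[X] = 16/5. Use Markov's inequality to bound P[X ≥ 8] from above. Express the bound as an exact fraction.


μ = E[X] = 16/5, a = 8.
Markov: P[X ≥ 8] ≤ μ/a = (16/5)/8 = 2/5.
Numerically: ≈ 0.400.
(Since a = 8 > μ = 3.200, the bound 2/5 is < 1 and informative.)

P[X ≥ 8] ≤ 2/5 ≈ 0.400.


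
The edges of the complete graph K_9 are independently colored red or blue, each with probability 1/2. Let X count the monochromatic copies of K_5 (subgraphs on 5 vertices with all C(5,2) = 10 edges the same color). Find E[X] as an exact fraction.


Let X = Σ_S X_S over the C(9, 5) = 126 subsets S of size 5, where X_S = 1 if the K_5 on S is monochromatic.
For a fixed S, the K_5 on S has C(5, 2) = 10 edges. P[all 10 edges red] = (1/2)^10, and likewise for blue, so P[monochromatic] = 2·(1/2)^10 = 2^{1 − 10} = 1/512.
Summing: E[X] = C(9, 5) · 2^{1 − 10} = 126 · 1/512 = 63/256.
Numerically: E[X] ≈ 0.246094.

E[X] = C(9,5)·2^(1−C(5,2)) = 63/256 ≈ 0.246094.


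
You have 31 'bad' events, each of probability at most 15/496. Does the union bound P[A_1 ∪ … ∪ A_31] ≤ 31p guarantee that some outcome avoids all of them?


Union bound: P[∪_{i=1}^{31} A_i] ≤ Σ_i P[A_i] ≤ 31·p = 31·(15/496) = 15/16.
Numerically: 15/16 ≈ 0.93750.
Is 15/16 < 1? YES.
Since P[∪ A_i] ≤ 15/16 < 1, the complement has P[∩ A_i^c] ≥ 1 − 15/16 = 1/16 > 0, so some outcome avoids every A_i.

31·p = 15/16 ≈ 0.93750; existence CERTIFIED by the union bound.


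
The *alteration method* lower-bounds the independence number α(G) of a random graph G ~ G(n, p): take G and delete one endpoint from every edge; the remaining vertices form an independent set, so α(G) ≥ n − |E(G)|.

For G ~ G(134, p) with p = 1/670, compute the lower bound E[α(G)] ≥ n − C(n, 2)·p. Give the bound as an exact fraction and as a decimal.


E[|E(G)|] = C(134, 2)·p = 8911 · (1/670) = 133/10.
E[α(G)] ≥ n − E[|E(G)|] = 134 − 133/10 = 1207/10.
Numerically: ≈ 120.70000.
(This is only a lower bound; the true E[α(G)] may be larger.)

E[α(G)] ≥ 1207/10 ≈ 120.70000.


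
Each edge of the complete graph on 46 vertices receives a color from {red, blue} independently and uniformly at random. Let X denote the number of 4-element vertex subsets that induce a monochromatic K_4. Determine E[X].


Let X = Σ_S X_S over the C(46, 4) = 163185 subsets S of size 4, where X_S = 1 if the K_4 on S is monochromatic.
For a fixed S, the K_4 on S has C(4, 2) = 6 edges. P[all 6 edges red] = (1/2)^6, and likewise for blue, so P[monochromatic] = 2·(1/2)^6 = 2^{1 − 6} = 1/32.
By linearity of expectation: E[X] = C(46, 4) · 2^{1 − 6} = 163185 · 1/32 = 163185/32.
Numerically: E[X] ≈ 5099.53125.

E[X] = C(46,4)·2^(1−C(4,2)) = 163185/32 ≈ 5099.53125.


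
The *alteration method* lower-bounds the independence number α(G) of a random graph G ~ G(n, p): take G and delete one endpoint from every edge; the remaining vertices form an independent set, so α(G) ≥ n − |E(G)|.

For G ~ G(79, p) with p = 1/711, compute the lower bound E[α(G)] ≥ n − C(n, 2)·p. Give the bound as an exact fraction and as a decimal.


E[|E(G)|] = C(79, 2)·p = 3081 · (1/711) = 13/3.
E[α(G)] ≥ n − E[|E(G)|] = 79 − 13/3 = 224/3.
Numerically: ≈ 74.6667.
(This is only a lower bound; the true E[α(G)] may be larger.)

E[α(G)] ≥ 224/3 ≈ 74.6667.


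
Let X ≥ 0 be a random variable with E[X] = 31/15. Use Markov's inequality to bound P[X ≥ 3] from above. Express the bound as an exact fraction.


μ = E[X] = 31/15, a = 3.
Markov: P[X ≥ 3] ≤ μ/a = (31/15)/3 = 31/45.
Numerically: ≈ 0.688889.
(Since a = 3 > μ = 2.066667, the bound 31/45 is < 1 and informative.)

P[X ≥ 3] ≤ 31/45 ≈ 0.688889.


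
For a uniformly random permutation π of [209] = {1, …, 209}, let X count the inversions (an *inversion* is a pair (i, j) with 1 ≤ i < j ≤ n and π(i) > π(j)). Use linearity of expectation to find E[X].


Write X = Σ X_I over the C(209, 2) = 21736 pairs i < j, with X_I the indicator of one inversion.
There are 21736 indicators.
For each fixed pair i < j, the values π(i) and π(j) are two distinct elements of {1, …, 209} in uniformly random order; by symmetry P[π(i) > π(j)] = 1/2.
By linearity: E[X] = 21736 · (1/2) = C(209, 2) · (1/2) = 21736/2 = 10868 ≈ 10868.00000.

E[X] = 10868 = 10868.00000.


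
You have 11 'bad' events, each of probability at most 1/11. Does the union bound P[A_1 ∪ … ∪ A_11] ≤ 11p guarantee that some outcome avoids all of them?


Union bound: P[∪_{i=1}^{11} A_i] ≤ Σ_i P[A_i] ≤ 11·p = 11·(1/11) = 1.
Numerically: 1 ≈ 1.000.
Is 1 < 1? NO.
Since the bound 1 is ≥ 1, the union bound is uninformative here; it does NOT by itself certify existence.

11·p = 1 ≈ 1.000; existence NOT certified by the union bound.


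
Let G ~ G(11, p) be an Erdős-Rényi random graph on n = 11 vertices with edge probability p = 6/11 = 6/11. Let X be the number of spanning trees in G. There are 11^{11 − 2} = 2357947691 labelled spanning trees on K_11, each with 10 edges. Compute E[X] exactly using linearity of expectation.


K_11 has 11^{11 − 2} = 2357947691 labelled spanning trees.
For each such spanning tree H, let X_H = 1 if all 10 edges of H are present in G. Then P[X_H = 1] = p^{10} = (6/11)^{10} = 60466176/25937424601.
By linearity: E[X] = Σ_H E[X_H] = 2357947691 · p^{10} = 2357947691 · 60466176/25937424601 = 60466176/11.
Numerically: E[X] ≈ 5.4969e+06.

E[X] = 2357947691 · (6/11)^{10} = 60466176/11 ≈ 5.4969e+06.
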